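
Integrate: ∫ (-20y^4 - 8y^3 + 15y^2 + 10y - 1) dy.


Reverse power rule on each term:
  ∫ -20y^4 dy = -4y^5
  ∫ -8y^3 dy = -2y^4
  ∫ 15y^2 dy = 5y^3
  ∫ 10y dy = 5y^2
  ∫ -1 dy = -y
F(y) = -4y^5 - 2y^4 + 5y^3 + 5y^2 - y + C


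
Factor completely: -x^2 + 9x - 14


Roots satisfy r1 + r2 = -b/a = 9 and r1*r2 = c/a = 14.
So r1 = 7, r2 = 2.
-x^2 + 9x - 14 = -(x - r1)(x - r2) = -(x - 7)(x - 2)


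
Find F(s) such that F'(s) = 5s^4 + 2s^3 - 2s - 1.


Reverse power rule on each term:
  ∫ 5s^4 ds = s^5
  ∫ 2s^3 ds = (1/2)s^4
  ∫ -2s ds = -s^2
  ∫ -1 ds = -s
F(s) = s^5 + (1/2)s^4 - s^2 - s + C


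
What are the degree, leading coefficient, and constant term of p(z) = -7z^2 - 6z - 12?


Highest power of z is 2, with coefficient -7. Constant term is -12.
Degree = 2, leading coefficient = -7, constant term = -12


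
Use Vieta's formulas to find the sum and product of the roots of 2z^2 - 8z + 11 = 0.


For az^2+bz+c=0: sum = -b/a, product = c/a.
a=2, b=-8, c=11
Sum = -(-8)/2 = 4
Product = (11)/2 = 11/2


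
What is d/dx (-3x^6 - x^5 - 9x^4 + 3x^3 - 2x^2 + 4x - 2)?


Apply the power rule term by term:
  d/dx(-3x^6) = -18x^5
  d/dx(-x^5) = -5x^4
  d/dx(-9x^4) = -36x^3
  d/dx(3x^3) = 9x^2
  d/dx(-2x^2) = -4x
  d/dx(4x) = 4
  d/dx(-2) = 0
p'(x) = -18x^5 - 5x^4 - 36x^3 + 9x^2 - 4x + 4


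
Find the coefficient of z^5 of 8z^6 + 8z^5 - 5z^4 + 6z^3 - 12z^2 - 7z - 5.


Read off the coefficient of z^5: 8


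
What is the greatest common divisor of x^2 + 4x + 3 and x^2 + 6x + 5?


Factor each:
  x^2 + 4x + 3 = (x + 1)(x + 3)
  x^2 + 6x + 5 = (x + 1)(x + 5)
Common monic factor: x + 1


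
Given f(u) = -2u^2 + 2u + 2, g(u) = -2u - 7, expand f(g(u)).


Substitute g(u) into f:
f(g(u)) = -2*(-2u - 7)^2 + 2*(-2u - 7) + 2
(-2u - 7)^2 = 4u^2 + 28u + 49
Expand and combine: -8u^2 - 60u - 110


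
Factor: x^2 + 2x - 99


Roots satisfy r1 + r2 = -b/a = -2 and r1*r2 = c/a = -99.
So r1 = 9, r2 = -11.
x^2 + 2x - 99 = (x - r1)(x - r2) = (x - 9)(x + 11)


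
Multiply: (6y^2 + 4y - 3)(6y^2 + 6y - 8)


Distribute each term of the first polynomial:
  (6y^2)(6y^2 + 6y - 8) = 36y^4 + 36y^3 - 48y^2
  (4y)(6y^2 + 6y - 8) = 24y^3 + 24y^2 - 32y
  (-3)(6y^2 + 6y - 8) = -18y^2 - 18y + 24
Sum: 36y^4 + 60y^3 - 42y^2 - 50y + 24


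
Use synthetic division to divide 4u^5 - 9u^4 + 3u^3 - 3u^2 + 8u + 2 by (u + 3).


Synthetic division with c = -3. Coefficients: 4, -9, 3, -3, 8, 2
Bring down 4.
  4 * -3 = -12; -12 - 9 = -21
  -21 * -3 = 63; 63 + 3 = 66
  66 * -3 = -198; -198 - 3 = -201
  -201 * -3 = 603; 603 + 8 = 611
  611 * -3 = -1833; -1833 + 2 = -1831
Quotient: 4u^4 - 21u^3 + 66u^2 - 201u + 611, Remainder: -1831


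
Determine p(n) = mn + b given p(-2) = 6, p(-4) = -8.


p(n) = mn + b. Using p(-2)=6, p(-4)=-8:
m = (6 + 8)/(-2 + 4) = 14/2 = 7
b = 6 - m*(-2) = 6 + 14 = 20
p(n) = 7n + 20


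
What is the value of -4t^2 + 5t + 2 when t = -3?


Using direct substitution:
  -4 * (-3)^2 = -36
  5 * (-3)^1 = -15
  constant: 2
Sum = -36 - 15 + 2 = -49


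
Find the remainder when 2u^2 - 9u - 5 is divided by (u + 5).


By the Remainder Theorem, the remainder equals p(-5):
  2*(-5)^2 = 50
  -9*(-5)^1 = 45
  constant: -5
Sum: 50 + 45 - 5 = 90


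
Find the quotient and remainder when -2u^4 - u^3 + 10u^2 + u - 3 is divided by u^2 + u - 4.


(-2u^4 - u^3 + 10u^2 + u - 3) / (u^2 + u - 4)
Step 1: -2u^2 * (u^2 + u - 4) = -2u^4 - 2u^3 + 8u^2; subtract.
Step 2: u * (u^2 + u - 4) = u^3 + u^2 - 4u; subtract.
Step 3: 1 * (u^2 + u - 4) = u^2 + u - 4; subtract.
Quotient: -2u^2 + u + 1, Remainder: 4u + 1


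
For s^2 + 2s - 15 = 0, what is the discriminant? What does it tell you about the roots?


D = b^2 - 4ac = (2)^2 - 4(1)(-15) = 4 + 60 = 64
Since D > 0: two distinct rational roots


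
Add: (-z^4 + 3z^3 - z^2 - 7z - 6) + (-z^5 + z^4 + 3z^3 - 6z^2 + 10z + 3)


Align terms by degree and add:
  -z^4 + 3z^3 - z^2 - 7z - 6
  -z^5 + z^4 + 3z^3 - 6z^2 + 10z + 3
= -z^5 + 6z^3 - 7z^2 + 3z - 3


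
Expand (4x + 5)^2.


Expand (4x + 5)^2 by repeated multiplication:
= 16x^2 + 40x + 25


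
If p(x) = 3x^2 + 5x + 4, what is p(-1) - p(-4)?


p(-1) = 2
p(-4) = 32
p(-1) - p(-4) = 2 - 32 = -30


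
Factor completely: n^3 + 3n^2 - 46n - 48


Try integer roots (divisors of -48). n=-8: p(-8)=0.
Divide out (n + 8): quotient is n^2 - 5n - 6.
Factor the quadratic: (n - 6)(n + 1)
Result: (n + 8)(n - 6)(n + 1)


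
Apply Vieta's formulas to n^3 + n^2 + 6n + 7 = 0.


Monic cubic n^3+bn^2+cn+d=0: sum=-b, pairwise sum=c, product=-d.
b=1, c=6, d=7
r1+r2+r3 = -1
r1r2+r1r3+r2r3 = 6
r1r2r3 = -7


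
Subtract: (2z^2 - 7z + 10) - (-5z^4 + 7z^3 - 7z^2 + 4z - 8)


Distribute the minus sign:
  (2z^2 - 7z + 10)
- (-5z^4 + 7z^3 - 7z^2 + 4z - 8)
Negate second polynomial: 5z^4 - 7z^3 + 7z^2 - 4z + 8
Add: 5z^4 - 7z^3 + 9z^2 - 11z + 18


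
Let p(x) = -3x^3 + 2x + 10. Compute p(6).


Using direct substitution:
  -3 * (6)^3 = -648
  0 * (6)^2 = 0
  2 * (6)^1 = 12
  constant: 10
Sum = -648 + 0 + 12 + 10 = -626


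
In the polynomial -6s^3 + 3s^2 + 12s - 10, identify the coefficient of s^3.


Read off the coefficient of s^3: -6


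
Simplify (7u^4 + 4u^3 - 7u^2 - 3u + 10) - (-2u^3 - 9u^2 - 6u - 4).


Distribute the minus sign:
  (7u^4 + 4u^3 - 7u^2 - 3u + 10)
- (-2u^3 - 9u^2 - 6u - 4)
Negate second polynomial: 2u^3 + 9u^2 + 6u + 4
Add: 7u^4 + 6u^3 + 2u^2 + 3u + 14


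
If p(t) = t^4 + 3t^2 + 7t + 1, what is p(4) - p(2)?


p(4) = 333
p(2) = 43
p(4) - p(2) = 333 - 43 = 290


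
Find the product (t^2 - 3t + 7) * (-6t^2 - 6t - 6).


Distribute each term of the first polynomial:
  (t^2)(-6t^2 - 6t - 6) = -6t^4 - 6t^3 - 6t^2
  (-3t)(-6t^2 - 6t - 6) = 18t^3 + 18t^2 + 18t
  (7)(-6t^2 - 6t - 6) = -42t^2 - 42t - 42
Sum: -6t^4 + 12t^3 - 30t^2 - 24t - 42


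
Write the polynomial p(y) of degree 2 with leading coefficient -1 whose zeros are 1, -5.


p(y) = -(y - 1)(y + 5)
Expand: -y^2 - 4y + 5


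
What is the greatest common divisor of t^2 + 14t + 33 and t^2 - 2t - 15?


Factor each:
  t^2 + 14t + 33 = (t + 3)(t + 11)
  t^2 - 2t - 15 = (t + 3)(t - 5)
Common monic factor: t + 3


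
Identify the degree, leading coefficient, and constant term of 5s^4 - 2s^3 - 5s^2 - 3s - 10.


Highest power of s is 4, with coefficient 5. Constant term is -10.
Degree = 4, leading coefficient = 5, constant term = -10


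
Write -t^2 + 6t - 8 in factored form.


Roots satisfy r1 + r2 = -b/a = 6 and r1*r2 = c/a = 8.
So r1 = 2, r2 = 4.
-t^2 + 6t - 8 = -(t - r1)(t - r2) = -(t - 2)(t - 4)


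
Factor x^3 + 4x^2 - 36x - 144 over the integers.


Try integer roots (divisors of -144). x=6: p(6)=0.
Divide out (x - 6): quotient is x^2 + 10x + 24.
Factor the quadratic: (x + 6)(x + 4)
Result: (x - 6)(x + 6)(x + 4)


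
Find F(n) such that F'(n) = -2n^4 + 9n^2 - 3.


Reverse power rule on each term:
  ∫ -2n^4 dn = -(2/5)n^5
  ∫ 9n^2 dn = 3n^3
  ∫ -3 dn = -3n
F(n) = -(2/5)n^5 + 3n^3 - 3n + C


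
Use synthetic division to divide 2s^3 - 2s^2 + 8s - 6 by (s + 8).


Synthetic division with c = -8. Coefficients: 2, -2, 8, -6
Bring down 2.
  2 * -8 = -16; -16 - 2 = -18
  -18 * -8 = 144; 144 + 8 = 152
  152 * -8 = -1216; -1216 - 6 = -1222
Quotient: 2s^2 - 18s + 152, Remainder: -1222


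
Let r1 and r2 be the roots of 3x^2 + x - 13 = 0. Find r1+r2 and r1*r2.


For ax^2+bx+c=0: sum = -b/a, product = c/a.
a=3, b=1, c=-13
Sum = -(1)/3 = -1/3
Product = (-13)/3 = -13/3


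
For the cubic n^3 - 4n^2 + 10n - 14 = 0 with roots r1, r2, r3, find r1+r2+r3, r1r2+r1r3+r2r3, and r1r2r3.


Monic cubic n^3+bn^2+cn+d=0: sum=-b, pairwise sum=c, product=-d.
b=-4, c=10, d=-14
r1+r2+r3 = 4
r1r2+r1r3+r2r3 = 10
r1r2r3 = 14


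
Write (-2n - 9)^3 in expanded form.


Expand (-2n - 9)^3 by repeated multiplication:
  (-2n - 9)^2 = 4n^2 + 36n + 81
= -8n^3 - 108n^2 - 486n - 729


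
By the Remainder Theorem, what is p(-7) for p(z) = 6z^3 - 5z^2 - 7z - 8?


By the Remainder Theorem, the remainder equals p(-7):
  6*(-7)^3 = -2058
  -5*(-7)^2 = -245
  -7*(-7)^1 = 49
  constant: -8
Sum: -2058 - 245 + 49 - 8 = -2262


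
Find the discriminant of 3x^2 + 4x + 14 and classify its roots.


D = b^2 - 4ac = (4)^2 - 4(3)(14) = 16 - 168 = -152
Since D < 0: two complex conjugate roots (no real roots)


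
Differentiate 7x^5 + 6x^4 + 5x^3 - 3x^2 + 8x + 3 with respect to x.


Apply the power rule term by term:
  d/dx(7x^5) = 35x^4
  d/dx(6x^4) = 24x^3
  d/dx(5x^3) = 15x^2
  d/dx(-3x^2) = -6x
  d/dx(8x) = 8
  d/dx(3) = 0
p'(x) = 35x^4 + 24x^3 + 15x^2 - 6x + 8


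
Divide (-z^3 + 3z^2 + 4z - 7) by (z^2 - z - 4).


(-z^3 + 3z^2 + 4z - 7) / (z^2 - z - 4)
Step 1: -z * (z^2 - z - 4) = -z^3 + z^2 + 4z; subtract.
Step 2: 2 * (z^2 - z - 4) = 2z^2 - 2z - 8; subtract.
Quotient: -z + 2, Remainder: 2z + 1


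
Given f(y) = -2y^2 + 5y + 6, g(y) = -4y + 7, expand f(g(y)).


Substitute g(y) into f:
f(g(y)) = -2*(-4y + 7)^2 + 5*(-4y + 7) + 6
(-4y + 7)^2 = 16y^2 - 56y + 49
Expand and combine: -32y^2 + 92y - 57


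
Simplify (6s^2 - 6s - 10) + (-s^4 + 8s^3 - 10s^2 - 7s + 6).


Align terms by degree and add:
  6s^2 - 6s - 10
  -s^4 + 8s^3 - 10s^2 - 7s + 6
= -s^4 + 8s^3 - 4s^2 - 13s - 4


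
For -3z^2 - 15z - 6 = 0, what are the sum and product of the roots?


For az^2+bz+c=0: sum = -b/a, product = c/a.
a=-3, b=-15, c=-6
Sum = -(-15)/-3 = -5
Product = (-6)/-3 = 2


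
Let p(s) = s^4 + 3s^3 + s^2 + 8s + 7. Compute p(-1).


Using direct substitution:
  1 * (-1)^4 = 1
  3 * (-1)^3 = -3
  1 * (-1)^2 = 1
  8 * (-1)^1 = -8
  constant: 7
Sum = 1 - 3 + 1 - 8 + 7 = -2


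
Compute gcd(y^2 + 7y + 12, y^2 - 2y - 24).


Factor each:
  y^2 + 7y + 12 = (y + 4)(y + 3)
  y^2 - 2y - 24 = (y + 4)(y - 6)
Common monic factor: y + 4


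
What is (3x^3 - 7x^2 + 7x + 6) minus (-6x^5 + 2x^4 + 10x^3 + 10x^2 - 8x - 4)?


Distribute the minus sign:
  (3x^3 - 7x^2 + 7x + 6)
- (-6x^5 + 2x^4 + 10x^3 + 10x^2 - 8x - 4)
Negate second polynomial: 6x^5 - 2x^4 - 10x^3 - 10x^2 + 8x + 4
Add: 6x^5 - 2x^4 - 7x^3 - 17x^2 + 15x + 10


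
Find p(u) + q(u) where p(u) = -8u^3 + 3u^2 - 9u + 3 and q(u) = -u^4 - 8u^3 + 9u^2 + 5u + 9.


Align terms by degree and add:
  -8u^3 + 3u^2 - 9u + 3
  -u^4 - 8u^3 + 9u^2 + 5u + 9
= -u^4 - 16u^3 + 12u^2 - 4u + 12


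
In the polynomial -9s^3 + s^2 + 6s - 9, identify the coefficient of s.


Read off the coefficient of s: 6


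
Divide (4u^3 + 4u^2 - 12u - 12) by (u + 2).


(4u^3 + 4u^2 - 12u - 12) / (u + 2)
Step 1: 4u^2 * (u + 2) = 4u^3 + 8u^2; subtract.
Step 2: -4u * (u + 2) = -4u^2 - 8u; subtract.
Step 3: -4 * (u + 2) = -4u - 8; subtract.
Quotient: 4u^2 - 4u - 4, Remainder: -4


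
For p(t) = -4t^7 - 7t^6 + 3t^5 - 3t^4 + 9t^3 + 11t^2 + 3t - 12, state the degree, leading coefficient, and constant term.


Highest power of t is 7, with coefficient -4. Constant term is -12.
Degree = 7, leading coefficient = -4, constant term = -12


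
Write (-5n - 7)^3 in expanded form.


Expand (-5n - 7)^3 by repeated multiplication:
  (-5n - 7)^2 = 25n^2 + 70n + 49
= -125n^3 - 525n^2 - 735n - 343


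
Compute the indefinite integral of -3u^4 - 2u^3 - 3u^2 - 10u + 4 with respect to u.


Reverse power rule on each term:
  ∫ -3u^4 du = -(3/5)u^5
  ∫ -2u^3 du = -(1/2)u^4
  ∫ -3u^2 du = -u^3
  ∫ -10u du = -5u^2
  ∫ 4 du = 4u
F(u) = -(3/5)u^5 - (1/2)u^4 - u^3 - 5u^2 + 4u + C


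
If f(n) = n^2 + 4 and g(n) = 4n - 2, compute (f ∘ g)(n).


Substitute g(n) into f:
f(g(n)) = 1*(4n - 2)^2 + 4
(4n - 2)^2 = 16n^2 - 16n + 4
Expand and combine: 16n^2 - 16n + 8


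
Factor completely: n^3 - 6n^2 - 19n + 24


Try integer roots (divisors of 24). n=-3: p(-3)=0.
Divide out (n + 3): quotient is n^2 - 9n + 8.
Factor the quadratic: (n - 1)(n - 8)
Result: (n + 3)(n - 1)(n - 8)


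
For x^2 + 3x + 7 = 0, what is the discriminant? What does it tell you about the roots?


D = b^2 - 4ac = (3)^2 - 4(1)(7) = 9 - 28 = -19
Since D < 0: two complex conjugate roots (no real roots)


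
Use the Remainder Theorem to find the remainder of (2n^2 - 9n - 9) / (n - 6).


By the Remainder Theorem, the remainder equals p(6):
  2*(6)^2 = 72
  -9*(6)^1 = -54
  constant: -9
Sum: 72 - 54 - 9 = 9


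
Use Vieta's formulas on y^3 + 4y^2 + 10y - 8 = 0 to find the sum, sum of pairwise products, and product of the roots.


Monic cubic y^3+by^2+cy+d=0: sum=-b, pairwise sum=c, product=-d.
b=4, c=10, d=-8
r1+r2+r3 = -4
r1r2+r1r3+r2r3 = 10
r1r2r3 = 8


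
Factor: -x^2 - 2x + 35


Roots satisfy r1 + r2 = -b/a = -2 and r1*r2 = c/a = -35.
So r1 = -7, r2 = 5.
-x^2 - 2x + 35 = -(x - r1)(x - r2) = -(x + 7)(x - 5)


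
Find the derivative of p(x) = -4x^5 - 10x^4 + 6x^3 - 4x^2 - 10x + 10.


Apply the power rule term by term:
  d/dx(-4x^5) = -20x^4
  d/dx(-10x^4) = -40x^3
  d/dx(6x^3) = 18x^2
  d/dx(-4x^2) = -8x
  d/dx(-10x) = -10
  d/dx(10) = 0
p'(x) = -20x^4 - 40x^3 + 18x^2 - 8x - 10


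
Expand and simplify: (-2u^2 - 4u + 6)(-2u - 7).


Distribute each term of the first polynomial:
  (-2u^2)(-2u - 7) = 4u^3 + 14u^2
  (-4u)(-2u - 7) = 8u^2 + 28u
  (6)(-2u - 7) = -12u - 42
Sum: 4u^3 + 22u^2 + 16u - 42


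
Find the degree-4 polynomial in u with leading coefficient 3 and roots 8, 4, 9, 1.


p(u) = 3(u - 8)(u - 4)(u - 9)(u - 1)
Expand: 3u^4 - 66u^3 + 483u^2 - 1284u + 864


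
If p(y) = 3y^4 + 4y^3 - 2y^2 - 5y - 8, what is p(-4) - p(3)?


p(-4) = 492
p(3) = 310
p(-4) - p(3) = 492 - 310 = 182


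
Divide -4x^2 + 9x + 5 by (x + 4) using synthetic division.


Synthetic division with c = -4. Coefficients: -4, 9, 5
Bring down -4.
  -4 * -4 = 16; 16 + 9 = 25
  25 * -4 = -100; -100 + 5 = -95
Quotient: -4x + 25, Remainder: -95


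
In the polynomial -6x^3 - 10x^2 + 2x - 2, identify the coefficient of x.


Read off the coefficient of x: 2


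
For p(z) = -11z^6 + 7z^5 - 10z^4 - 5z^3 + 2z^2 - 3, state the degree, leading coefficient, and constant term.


Highest power of z is 6, with coefficient -11. Constant term is -3.
Degree = 6, leading coefficient = -11, constant term = -3


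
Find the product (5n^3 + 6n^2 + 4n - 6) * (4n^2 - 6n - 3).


Distribute each term of the first polynomial:
  (5n^3)(4n^2 - 6n - 3) = 20n^5 - 30n^4 - 15n^3
  (6n^2)(4n^2 - 6n - 3) = 24n^4 - 36n^3 - 18n^2
  (4n)(4n^2 - 6n - 3) = 16n^3 - 24n^2 - 12n
  (-6)(4n^2 - 6n - 3) = -24n^2 + 36n + 18
Sum: 20n^5 - 6n^4 - 35n^3 - 66n^2 + 24n + 18


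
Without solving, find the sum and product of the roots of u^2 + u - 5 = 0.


For au^2+bu+c=0: sum = -b/a, product = c/a.
a=1, b=1, c=-5
Sum = -(1)/1 = -1
Product = (-5)/1 = -5


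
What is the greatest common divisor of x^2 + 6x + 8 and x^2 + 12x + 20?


Factor each:
  x^2 + 6x + 8 = (x + 2)(x + 4)
  x^2 + 12x + 20 = (x + 2)(x + 10)
Common monic factor: x + 2


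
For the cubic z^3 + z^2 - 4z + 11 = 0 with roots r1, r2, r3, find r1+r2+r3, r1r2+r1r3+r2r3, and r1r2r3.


Monic cubic z^3+bz^2+cz+d=0: sum=-b, pairwise sum=c, product=-d.
b=1, c=-4, d=11
r1+r2+r3 = -1
r1r2+r1r3+r2r3 = -4
r1r2r3 = -11


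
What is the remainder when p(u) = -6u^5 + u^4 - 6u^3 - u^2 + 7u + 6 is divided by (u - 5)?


By the Remainder Theorem, the remainder equals p(5):
  -6*(5)^5 = -18750
  1*(5)^4 = 625
  -6*(5)^3 = -750
  -1*(5)^2 = -25
  7*(5)^1 = 35
  constant: 6
Sum: -18750 + 625 - 750 - 25 + 35 + 6 = -18859


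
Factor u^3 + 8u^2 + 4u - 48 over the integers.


Try integer roots (divisors of -48). u=-4: p(-4)=0.
Divide out (u + 4): quotient is u^2 + 4u - 12.
Factor the quadratic: (u - 2)(u + 6)
Result: (u + 4)(u - 2)(u + 6)


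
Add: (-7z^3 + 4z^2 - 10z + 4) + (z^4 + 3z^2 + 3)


Align terms by degree and add:
  -7z^3 + 4z^2 - 10z + 4
+ z^4 + 3z^2 + 3
= z^4 - 7z^3 + 7z^2 - 10z + 7


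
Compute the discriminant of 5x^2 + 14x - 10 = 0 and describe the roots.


D = b^2 - 4ac = (14)^2 - 4(5)(-10) = 196 + 200 = 396
Since D > 0: two distinct irrational roots


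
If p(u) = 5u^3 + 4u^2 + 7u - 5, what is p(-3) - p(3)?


p(-3) = -125
p(3) = 187
p(-3) - p(3) = -125 - 187 = -312


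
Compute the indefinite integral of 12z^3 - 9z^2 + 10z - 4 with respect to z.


Reverse power rule on each term:
  ∫ 12z^3 dz = 3z^4
  ∫ -9z^2 dz = -3z^3
  ∫ 10z dz = 5z^2
  ∫ -4 dz = -4z
F(z) = 3z^4 - 3z^3 + 5z^2 - 4z + C


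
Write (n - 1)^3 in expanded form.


Expand (n - 1)^3 by repeated multiplication:
  (n - 1)^2 = n^2 - 2n + 1
= n^3 - 3n^2 + 3n - 1


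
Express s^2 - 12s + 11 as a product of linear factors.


Roots satisfy r1 + r2 = -b/a = 12 and r1*r2 = c/a = 11.
So r1 = 1, r2 = 11.
s^2 - 12s + 11 = (s - r1)(s - r2) = (s - 1)(s - 11)


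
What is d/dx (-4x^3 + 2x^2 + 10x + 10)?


Apply the power rule term by term:
  d/dx(-4x^3) = -12x^2
  d/dx(2x^2) = 4x
  d/dx(10x) = 10
  d/dx(10) = 0
p'(x) = -12x^2 + 4x + 10


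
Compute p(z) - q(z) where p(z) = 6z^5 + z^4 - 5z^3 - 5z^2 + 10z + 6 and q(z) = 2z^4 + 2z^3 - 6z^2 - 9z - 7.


Distribute the minus sign:
  (6z^5 + z^4 - 5z^3 - 5z^2 + 10z + 6)
- (2z^4 + 2z^3 - 6z^2 - 9z - 7)
Negate second polynomial: -2z^4 - 2z^3 + 6z^2 + 9z + 7
Add: 6z^5 - z^4 - 7z^3 + z^2 + 19z + 13


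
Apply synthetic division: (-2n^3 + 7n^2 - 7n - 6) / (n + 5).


Synthetic division with c = -5. Coefficients: -2, 7, -7, -6
Bring down -2.
  -2 * -5 = 10; 10 + 7 = 17
  17 * -5 = -85; -85 - 7 = -92
  -92 * -5 = 460; 460 - 6 = 454
Quotient: -2n^2 + 17n - 92, Remainder: 454


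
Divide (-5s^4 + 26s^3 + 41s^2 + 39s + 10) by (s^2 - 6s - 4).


(-5s^4 + 26s^3 + 41s^2 + 39s + 10) / (s^2 - 6s - 4)
Step 1: -5s^2 * (s^2 - 6s - 4) = -5s^4 + 30s^3 + 20s^2; subtract.
Step 2: -4s * (s^2 - 6s - 4) = -4s^3 + 24s^2 + 16s; subtract.
Step 3: -3 * (s^2 - 6s - 4) = -3s^2 + 18s + 12; subtract.
Quotient: -5s^2 - 4s - 3, Remainder: 5s - 2


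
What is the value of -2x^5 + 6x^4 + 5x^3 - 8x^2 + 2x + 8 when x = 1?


Using direct substitution:
  -2 * (1)^5 = -2
  6 * (1)^4 = 6
  5 * (1)^3 = 5
  -8 * (1)^2 = -8
  2 * (1)^1 = 2
  constant: 8
Sum = -2 + 6 + 5 - 8 + 2 + 8 = 11


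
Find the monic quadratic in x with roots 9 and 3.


p(x) = (x - 9)(x - 3)
Expand: x^2 - 12x + 27


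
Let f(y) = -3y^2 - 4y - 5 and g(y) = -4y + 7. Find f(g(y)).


Substitute g(y) into f:
f(g(y)) = -3*(-4y + 7)^2 + (-4)*(-4y + 7) + (-5)
(-4y + 7)^2 = 16y^2 - 56y + 49
Expand and combine: -48y^2 + 184y - 180


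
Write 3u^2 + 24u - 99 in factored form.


Roots satisfy r1 + r2 = -b/a = -8 and r1*r2 = c/a = -33.
So r1 = 3, r2 = -11.
3u^2 + 24u - 99 = 3(u - r1)(u - r2) = 3(u - 3)(u + 11)


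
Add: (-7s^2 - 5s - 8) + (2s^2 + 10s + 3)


Align terms by degree and add:
  -7s^2 - 5s - 8
+ 2s^2 + 10s + 3
= -5s^2 + 5s - 5


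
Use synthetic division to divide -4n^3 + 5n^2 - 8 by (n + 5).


Synthetic division with c = -5. Coefficients: -4, 5, 0, -8
Bring down -4.
  -4 * -5 = 20; 20 + 5 = 25
  25 * -5 = -125; -125 + 0 = -125
  -125 * -5 = 625; 625 - 8 = 617
Quotient: -4n^2 + 25n - 125, Remainder: 617


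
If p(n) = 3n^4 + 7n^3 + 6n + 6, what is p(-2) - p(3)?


p(-2) = -14
p(3) = 456
p(-2) - p(3) = -14 - 456 = -470


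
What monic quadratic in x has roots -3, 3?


p(x) = (x + 3)(x - 3)
Expand: x^2 - 9


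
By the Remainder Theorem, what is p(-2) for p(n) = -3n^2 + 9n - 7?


By the Remainder Theorem, the remainder equals p(-2):
  -3*(-2)^2 = -12
  9*(-2)^1 = -18
  constant: -7
Sum: -12 - 18 - 7 = -37


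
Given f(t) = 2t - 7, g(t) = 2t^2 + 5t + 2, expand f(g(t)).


Substitute g(t) into f:
f(g(t)) = 2*(2t^2 + 5t + 2) + (-7)
Expand and combine: 4t^2 + 10t - 3


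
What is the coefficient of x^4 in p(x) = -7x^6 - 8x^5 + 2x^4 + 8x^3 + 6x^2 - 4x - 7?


Read off the coefficient of x^4: 2


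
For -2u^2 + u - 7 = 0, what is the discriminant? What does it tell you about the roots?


D = b^2 - 4ac = (1)^2 - 4(-2)(-7) = 1 - 56 = -55
Since D < 0: two complex conjugate roots (no real roots)


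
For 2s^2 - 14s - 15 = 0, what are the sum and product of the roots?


For as^2+bs+c=0: sum = -b/a, product = c/a.
a=2, b=-14, c=-15
Sum = -(-14)/2 = 7
Product = (-15)/2 = -15/2


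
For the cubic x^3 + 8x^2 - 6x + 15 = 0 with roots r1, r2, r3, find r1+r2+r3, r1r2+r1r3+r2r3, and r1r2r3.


Monic cubic x^3+bx^2+cx+d=0: sum=-b, pairwise sum=c, product=-d.
b=8, c=-6, d=15
r1+r2+r3 = -8
r1r2+r1r3+r2r3 = -6
r1r2r3 = -15


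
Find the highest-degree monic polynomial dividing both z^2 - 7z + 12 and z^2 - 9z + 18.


Factor each:
  z^2 - 7z + 12 = (z - 3)(z - 4)
  z^2 - 9z + 18 = (z - 3)(z - 6)
Common monic factor: z - 3


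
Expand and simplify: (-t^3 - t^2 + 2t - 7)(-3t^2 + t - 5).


Distribute each term of the first polynomial:
  (-t^3)(-3t^2 + t - 5) = 3t^5 - t^4 + 5t^3
  (-t^2)(-3t^2 + t - 5) = 3t^4 - t^3 + 5t^2
  (2t)(-3t^2 + t - 5) = -6t^3 + 2t^2 - 10t
  (-7)(-3t^2 + t - 5) = 21t^2 - 7t + 35
Sum: 3t^5 + 2t^4 - 2t^3 + 28t^2 - 17t + 35


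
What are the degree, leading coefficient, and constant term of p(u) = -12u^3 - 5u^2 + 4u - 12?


Highest power of u is 3, with coefficient -12. Constant term is -12.
Degree = 3, leading coefficient = -12, constant term = -12


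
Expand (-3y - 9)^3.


Expand (-3y - 9)^3 by repeated multiplication:
  (-3y - 9)^2 = 9y^2 + 54y + 81
= -27y^3 - 243y^2 - 729y - 729


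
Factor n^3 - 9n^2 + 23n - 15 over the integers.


Try integer roots (divisors of -15). n=5: p(5)=0.
Divide out (n - 5): quotient is n^2 - 4n + 3.
Factor the quadratic: (n - 3)(n - 1)
Result: (n - 5)(n - 3)(n - 1)


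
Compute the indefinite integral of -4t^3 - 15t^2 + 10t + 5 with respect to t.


Reverse power rule on each term:
  ∫ -4t^3 dt = -t^4
  ∫ -15t^2 dt = -5t^3
  ∫ 10t dt = 5t^2
  ∫ 5 dt = 5t
F(t) = -t^4 - 5t^3 + 5t^2 + 5t + C


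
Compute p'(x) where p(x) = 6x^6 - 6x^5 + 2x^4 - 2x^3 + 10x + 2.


Apply the power rule term by term:
  d/dx(6x^6) = 36x^5
  d/dx(-6x^5) = -30x^4
  d/dx(2x^4) = 8x^3
  d/dx(-2x^3) = -6x^2
  d/dx(10x) = 10
  d/dx(2) = 0
p'(x) = 36x^5 - 30x^4 + 8x^3 - 6x^2 + 10


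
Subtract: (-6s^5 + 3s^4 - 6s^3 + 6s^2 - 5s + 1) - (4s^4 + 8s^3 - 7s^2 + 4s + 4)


Distribute the minus sign:
  (-6s^5 + 3s^4 - 6s^3 + 6s^2 - 5s + 1)
- (4s^4 + 8s^3 - 7s^2 + 4s + 4)
Negate second polynomial: -4s^4 - 8s^3 + 7s^2 - 4s - 4
Add: -6s^5 - s^4 - 14s^3 + 13s^2 - 9s - 3


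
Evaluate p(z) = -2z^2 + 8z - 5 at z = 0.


Using direct substitution:
  -2 * (0)^2 = 0
  8 * (0)^1 = 0
  constant: -5
Sum = 0 + 0 - 5 = -5


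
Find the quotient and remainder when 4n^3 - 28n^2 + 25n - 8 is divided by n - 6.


(4n^3 - 28n^2 + 25n - 8) / (n - 6)
Step 1: 4n^2 * (n - 6) = 4n^3 - 24n^2; subtract.
Step 2: -4n * (n - 6) = -4n^2 + 24n; subtract.
Step 3: 1 * (n - 6) = n - 6; subtract.
Quotient: 4n^2 - 4n + 1, Remainder: -2


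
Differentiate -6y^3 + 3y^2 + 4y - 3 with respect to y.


Apply the power rule term by term:
  d/dy(-6y^3) = -18y^2
  d/dy(3y^2) = 6y
  d/dy(4y) = 4
  d/dy(-3) = 0
p'(y) = -18y^2 + 6y + 4


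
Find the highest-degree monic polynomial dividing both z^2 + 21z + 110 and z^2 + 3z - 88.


Factor each:
  z^2 + 21z + 110 = (z + 11)(z + 10)
  z^2 + 3z - 88 = (z + 11)(z - 8)
Common monic factor: z + 11


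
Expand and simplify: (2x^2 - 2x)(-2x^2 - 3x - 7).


Distribute each term of the first polynomial:
  (2x^2)(-2x^2 - 3x - 7) = -4x^4 - 6x^3 - 14x^2
  (-2x)(-2x^2 - 3x - 7) = 4x^3 + 6x^2 + 14x
Sum: -4x^4 - 2x^3 - 8x^2 + 14x


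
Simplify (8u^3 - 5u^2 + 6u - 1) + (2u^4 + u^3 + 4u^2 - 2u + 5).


Align terms by degree and add:
  8u^3 - 5u^2 + 6u - 1
+ 2u^4 + u^3 + 4u^2 - 2u + 5
= 2u^4 + 9u^3 - u^2 + 4u + 4


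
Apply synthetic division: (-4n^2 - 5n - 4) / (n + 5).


Synthetic division with c = -5. Coefficients: -4, -5, -4
Bring down -4.
  -4 * -5 = 20; 20 - 5 = 15
  15 * -5 = -75; -75 - 4 = -79
Quotient: -4n + 15, Remainder: -79


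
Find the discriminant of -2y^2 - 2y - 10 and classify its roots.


D = b^2 - 4ac = (-2)^2 - 4(-2)(-10) = 4 - 80 = -76
Since D < 0: two complex conjugate roots (no real roots)


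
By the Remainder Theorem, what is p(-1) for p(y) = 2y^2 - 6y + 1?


By the Remainder Theorem, the remainder equals p(-1):
  2*(-1)^2 = 2
  -6*(-1)^1 = 6
  constant: 1
Sum: 2 + 6 + 1 = 9


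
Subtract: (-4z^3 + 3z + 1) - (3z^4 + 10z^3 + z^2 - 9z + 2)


Distribute the minus sign:
  (-4z^3 + 3z + 1)
- (3z^4 + 10z^3 + z^2 - 9z + 2)
Negate second polynomial: -3z^4 - 10z^3 - z^2 + 9z - 2
Add: -3z^4 - 14z^3 - z^2 + 12z - 1


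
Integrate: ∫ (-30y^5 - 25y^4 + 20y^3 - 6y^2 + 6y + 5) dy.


Reverse power rule on each term:
  ∫ -30y^5 dy = -5y^6
  ∫ -25y^4 dy = -5y^5
  ∫ 20y^3 dy = 5y^4
  ∫ -6y^2 dy = -2y^3
  ∫ 6y dy = 3y^2
  ∫ 5 dy = 5y
F(y) = -5y^6 - 5y^5 + 5y^4 - 2y^3 + 3y^2 + 5y + C


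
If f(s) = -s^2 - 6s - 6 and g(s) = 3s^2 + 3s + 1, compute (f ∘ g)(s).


Substitute g(s) into f:
f(g(s)) = -1*(3s^2 + 3s + 1)^2 + (-6)*(3s^2 + 3s + 1) + (-6)
(3s^2 + 3s + 1)^2 = 9s^4 + 18s^3 + 15s^2 + 6s + 1
Expand and combine: -9s^4 - 18s^3 - 33s^2 - 24s - 13


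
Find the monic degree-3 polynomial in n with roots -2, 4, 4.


p(n) = (n + 2)(n - 4)(n - 4)
Expand: n^3 - 6n^2 + 32


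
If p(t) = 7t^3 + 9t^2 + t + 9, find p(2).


Using direct substitution:
  7 * (2)^3 = 56
  9 * (2)^2 = 36
  1 * (2)^1 = 2
  constant: 9
Sum = 56 + 36 + 2 + 9 = 103


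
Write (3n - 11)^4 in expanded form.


Expand (3n - 11)^4 by repeated multiplication:
  (3n - 11)^2 = 9n^2 - 66n + 121
  (3n - 11)^3 = 27n^3 - 297n^2 + 1089n - 1331
= 81n^4 - 1188n^3 + 6534n^2 - 15972n + 14641


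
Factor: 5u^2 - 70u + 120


Roots satisfy r1 + r2 = -b/a = 14 and r1*r2 = c/a = 24.
So r1 = 12, r2 = 2.
5u^2 - 70u + 120 = 5(u - r1)(u - r2) = 5(u - 12)(u - 2)


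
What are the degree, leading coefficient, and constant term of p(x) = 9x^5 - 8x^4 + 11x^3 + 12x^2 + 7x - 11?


Highest power of x is 5, with coefficient 9. Constant term is -11.
Degree = 5, leading coefficient = 9, constant term = -11


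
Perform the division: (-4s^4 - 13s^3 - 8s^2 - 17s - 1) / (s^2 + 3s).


(-4s^4 - 13s^3 - 8s^2 - 17s - 1) / (s^2 + 3s)
Step 1: -4s^2 * (s^2 + 3s) = -4s^4 - 12s^3; subtract.
Step 2: -s * (s^2 + 3s) = -s^3 - 3s^2; subtract.
Step 3: -5 * (s^2 + 3s) = -5s^2 - 15s; subtract.
Quotient: -4s^2 - s - 5, Remainder: -2s - 1


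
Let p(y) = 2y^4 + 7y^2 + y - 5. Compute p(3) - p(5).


p(3) = 223
p(5) = 1425
p(3) - p(5) = 223 - 1425 = -1202


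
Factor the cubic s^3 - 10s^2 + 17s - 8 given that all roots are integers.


Try integer roots (divisors of -8). s=1: p(1)=0.
Divide out (s - 1): quotient is s^2 - 9s + 8.
Factor the quadratic: (s - 8)(s - 1)
Result: (s - 1)(s - 8)(s - 1)


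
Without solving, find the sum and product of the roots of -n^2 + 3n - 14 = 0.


For an^2+bn+c=0: sum = -b/a, product = c/a.
a=-1, b=3, c=-14
Sum = -(3)/-1 = 3
Product = (-14)/-1 = 14


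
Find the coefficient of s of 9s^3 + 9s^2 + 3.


Read off the coefficient of s: 0


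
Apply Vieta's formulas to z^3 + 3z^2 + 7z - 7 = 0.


Monic cubic z^3+bz^2+cz+d=0: sum=-b, pairwise sum=c, product=-d.
b=3, c=7, d=-7
r1+r2+r3 = -3
r1r2+r1r3+r2r3 = 7
r1r2r3 = 7


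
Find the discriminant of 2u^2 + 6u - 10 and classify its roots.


D = b^2 - 4ac = (6)^2 - 4(2)(-10) = 36 + 80 = 116
Since D > 0: two distinct irrational roots


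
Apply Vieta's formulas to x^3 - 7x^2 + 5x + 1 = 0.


Monic cubic x^3+bx^2+cx+d=0: sum=-b, pairwise sum=c, product=-d.
b=-7, c=5, d=1
r1+r2+r3 = 7
r1r2+r1r3+r2r3 = 5
r1r2r3 = -1


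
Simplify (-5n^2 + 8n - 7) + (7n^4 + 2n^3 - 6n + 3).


Align terms by degree and add:
  -5n^2 + 8n - 7
+ 7n^4 + 2n^3 - 6n + 3
= 7n^4 + 2n^3 - 5n^2 + 2n - 4


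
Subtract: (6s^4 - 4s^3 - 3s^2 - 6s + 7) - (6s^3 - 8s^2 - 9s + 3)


Distribute the minus sign:
  (6s^4 - 4s^3 - 3s^2 - 6s + 7)
- (6s^3 - 8s^2 - 9s + 3)
Negate second polynomial: -6s^3 + 8s^2 + 9s - 3
Add: 6s^4 - 10s^3 + 5s^2 + 3s + 4


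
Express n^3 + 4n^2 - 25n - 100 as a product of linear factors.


Try integer roots (divisors of -100). n=-4: p(-4)=0.
Divide out (n + 4): quotient is n^2 - 25.
Factor the quadratic: (n - 5)(n + 5)
Result: (n + 4)(n - 5)(n + 5)


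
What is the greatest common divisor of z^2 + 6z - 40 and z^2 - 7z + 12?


Factor each:
  z^2 + 6z - 40 = (z - 4)(z + 10)
  z^2 - 7z + 12 = (z - 4)(z - 3)
Common monic factor: z - 4


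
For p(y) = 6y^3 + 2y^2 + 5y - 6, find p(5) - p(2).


p(5) = 819
p(2) = 60
p(5) - p(2) = 819 - 60 = 759


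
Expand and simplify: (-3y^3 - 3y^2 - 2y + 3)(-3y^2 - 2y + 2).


Distribute each term of the first polynomial:
  (-3y^3)(-3y^2 - 2y + 2) = 9y^5 + 6y^4 - 6y^3
  (-3y^2)(-3y^2 - 2y + 2) = 9y^4 + 6y^3 - 6y^2
  (-2y)(-3y^2 - 2y + 2) = 6y^3 + 4y^2 - 4y
  (3)(-3y^2 - 2y + 2) = -9y^2 - 6y + 6
Sum: 9y^5 + 15y^4 + 6y^3 - 11y^2 - 10y + 6


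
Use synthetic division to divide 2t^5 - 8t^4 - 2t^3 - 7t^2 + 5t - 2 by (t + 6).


Synthetic division with c = -6. Coefficients: 2, -8, -2, -7, 5, -2
Bring down 2.
  2 * -6 = -12; -12 - 8 = -20
  -20 * -6 = 120; 120 - 2 = 118
  118 * -6 = -708; -708 - 7 = -715
  -715 * -6 = 4290; 4290 + 5 = 4295
  4295 * -6 = -25770; -25770 - 2 = -25772
Quotient: 2t^4 - 20t^3 + 118t^2 - 715t + 4295, Remainder: -25772


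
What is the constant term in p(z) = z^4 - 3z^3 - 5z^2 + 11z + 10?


Read off the constant term: 10


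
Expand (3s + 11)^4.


Expand (3s + 11)^4 by repeated multiplication:
  (3s + 11)^2 = 9s^2 + 66s + 121
  (3s + 11)^3 = 27s^3 + 297s^2 + 1089s + 1331
= 81s^4 + 1188s^3 + 6534s^2 + 15972s + 14641


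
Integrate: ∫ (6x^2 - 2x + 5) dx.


Reverse power rule on each term:
  ∫ 6x^2 dx = 2x^3
  ∫ -2x dx = -x^2
  ∫ 5 dx = 5x
F(x) = 2x^3 - x^2 + 5x + C


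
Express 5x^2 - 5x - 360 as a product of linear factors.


Roots satisfy r1 + r2 = -b/a = 1 and r1*r2 = c/a = -72.
So r1 = -8, r2 = 9.
5x^2 - 5x - 360 = 5(x - r1)(x - r2) = 5(x + 8)(x - 9)


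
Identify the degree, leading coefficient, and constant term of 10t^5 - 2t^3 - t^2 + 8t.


Highest power of t is 5, with coefficient 10. Constant term is 0.
Degree = 5, leading coefficient = 10, constant term = 0


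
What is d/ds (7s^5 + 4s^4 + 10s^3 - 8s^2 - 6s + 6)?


Apply the power rule term by term:
  d/ds(7s^5) = 35s^4
  d/ds(4s^4) = 16s^3
  d/ds(10s^3) = 30s^2
  d/ds(-8s^2) = -16s
  d/ds(-6s) = -6
  d/ds(6) = 0
p'(s) = 35s^4 + 16s^3 + 30s^2 - 16s - 6


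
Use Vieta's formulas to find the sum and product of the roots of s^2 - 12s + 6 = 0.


For as^2+bs+c=0: sum = -b/a, product = c/a.
a=1, b=-12, c=6
Sum = -(-12)/1 = 12
Product = (6)/1 = 6


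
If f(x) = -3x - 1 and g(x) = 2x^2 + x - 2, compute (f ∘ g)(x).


Substitute g(x) into f:
f(g(x)) = -3*(2x^2 + x - 2) + (-1)
Expand and combine: -6x^2 - 3x + 5


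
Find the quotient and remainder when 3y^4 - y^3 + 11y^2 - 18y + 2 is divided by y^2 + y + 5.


(3y^4 - y^3 + 11y^2 - 18y + 2) / (y^2 + y + 5)
Step 1: 3y^2 * (y^2 + y + 5) = 3y^4 + 3y^3 + 15y^2; subtract.
Step 2: -4y * (y^2 + y + 5) = -4y^3 - 4y^2 - 20y; subtract.
Step 3: 0 * (y^2 + y + 5) = 0; subtract.
Quotient: 3y^2 - 4y, Remainder: 2y + 2


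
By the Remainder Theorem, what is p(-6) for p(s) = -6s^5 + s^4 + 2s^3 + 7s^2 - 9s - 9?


By the Remainder Theorem, the remainder equals p(-6):
  -6*(-6)^5 = 46656
  1*(-6)^4 = 1296
  2*(-6)^3 = -432
  7*(-6)^2 = 252
  -9*(-6)^1 = 54
  constant: -9
Sum: 46656 + 1296 - 432 + 252 + 54 - 9 = 47817


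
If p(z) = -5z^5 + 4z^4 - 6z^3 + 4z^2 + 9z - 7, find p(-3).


Using direct substitution:
  -5 * (-3)^5 = 1215
  4 * (-3)^4 = 324
  -6 * (-3)^3 = 162
  4 * (-3)^2 = 36
  9 * (-3)^1 = -27
  constant: -7
Sum = 1215 + 324 + 162 + 36 - 27 - 7 = 1703


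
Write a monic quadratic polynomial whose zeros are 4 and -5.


p(u) = (u - 4)(u + 5)
Expand: u^2 + u - 20


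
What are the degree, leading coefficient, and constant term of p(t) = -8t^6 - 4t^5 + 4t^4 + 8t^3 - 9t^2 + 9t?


Highest power of t is 6, with coefficient -8. Constant term is 0.
Degree = 6, leading coefficient = -8, constant term = 0


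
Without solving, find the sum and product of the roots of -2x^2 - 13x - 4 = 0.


For ax^2+bx+c=0: sum = -b/a, product = c/a.
a=-2, b=-13, c=-4
Sum = -(-13)/-2 = -13/2
Product = (-4)/-2 = 2


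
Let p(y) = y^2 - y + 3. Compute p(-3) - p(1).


p(-3) = 15
p(1) = 3
p(-3) - p(1) = 15 - 3 = 12


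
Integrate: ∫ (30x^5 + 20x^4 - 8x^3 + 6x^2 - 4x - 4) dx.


Reverse power rule on each term:
  ∫ 30x^5 dx = 5x^6
  ∫ 20x^4 dx = 4x^5
  ∫ -8x^3 dx = -2x^4
  ∫ 6x^2 dx = 2x^3
  ∫ -4x dx = -2x^2
  ∫ -4 dx = -4x
F(x) = 5x^6 + 4x^5 - 2x^4 + 2x^3 - 2x^2 - 4x + C


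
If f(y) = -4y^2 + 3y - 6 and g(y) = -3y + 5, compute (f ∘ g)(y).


Substitute g(y) into f:
f(g(y)) = -4*(-3y + 5)^2 + 3*(-3y + 5) + (-6)
(-3y + 5)^2 = 9y^2 - 30y + 25
Expand and combine: -36y^2 + 111y - 91


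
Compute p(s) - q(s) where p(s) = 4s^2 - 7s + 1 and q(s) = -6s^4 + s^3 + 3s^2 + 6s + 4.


Distribute the minus sign:
  (4s^2 - 7s + 1)
- (-6s^4 + s^3 + 3s^2 + 6s + 4)
Negate second polynomial: 6s^4 - s^3 - 3s^2 - 6s - 4
Add: 6s^4 - s^3 + s^2 - 13s - 3


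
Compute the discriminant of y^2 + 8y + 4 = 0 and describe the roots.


D = b^2 - 4ac = (8)^2 - 4(1)(4) = 64 - 16 = 48
Since D > 0: two distinct irrational roots


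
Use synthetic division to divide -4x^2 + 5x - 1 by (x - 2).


Synthetic division with c = 2. Coefficients: -4, 5, -1
Bring down -4.
  -4 * 2 = -8; -8 + 5 = -3
  -3 * 2 = -6; -6 - 1 = -7
Quotient: -4x - 3, Remainder: -7


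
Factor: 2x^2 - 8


Roots satisfy r1 + r2 = -b/a = 0 and r1*r2 = c/a = -4.
So r1 = -2, r2 = 2.
2x^2 - 8 = 2(x - r1)(x - r2) = 2(x + 2)(x - 2)


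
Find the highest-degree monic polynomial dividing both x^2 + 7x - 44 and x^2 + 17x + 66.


Factor each:
  x^2 + 7x - 44 = (x + 11)(x - 4)
  x^2 + 17x + 66 = (x + 11)(x + 6)
Common monic factor: x + 11


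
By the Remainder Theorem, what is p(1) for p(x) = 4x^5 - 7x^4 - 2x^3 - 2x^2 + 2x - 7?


By the Remainder Theorem, the remainder equals p(1):
  4*(1)^5 = 4
  -7*(1)^4 = -7
  -2*(1)^3 = -2
  -2*(1)^2 = -2
  2*(1)^1 = 2
  constant: -7
Sum: 4 - 7 - 2 - 2 + 2 - 7 = -12


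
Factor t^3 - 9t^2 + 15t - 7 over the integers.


Try integer roots (divisors of -7). t=1: p(1)=0.
Divide out (t - 1): quotient is t^2 - 8t + 7.
Factor the quadratic: (t - 1)(t - 7)
Result: (t - 1)(t - 1)(t - 7)


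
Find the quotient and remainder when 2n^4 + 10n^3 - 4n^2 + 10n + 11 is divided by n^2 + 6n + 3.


(2n^4 + 10n^3 - 4n^2 + 10n + 11) / (n^2 + 6n + 3)
Step 1: 2n^2 * (n^2 + 6n + 3) = 2n^4 + 12n^3 + 6n^2; subtract.
Step 2: -2n * (n^2 + 6n + 3) = -2n^3 - 12n^2 - 6n; subtract.
Step 3: 2 * (n^2 + 6n + 3) = 2n^2 + 12n + 6; subtract.
Quotient: 2n^2 - 2n + 2, Remainder: 4n + 5


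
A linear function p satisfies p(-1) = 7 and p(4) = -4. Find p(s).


p(s) = ms + b. Using p(-1)=7, p(4)=-4:
m = (7 + 4)/(-1 - 4) = 11/-5 = -11/5
b = 7 - m*(-1) = 7 - 11/5 = 24/5
p(s) = -(11/5)s + (24/5)


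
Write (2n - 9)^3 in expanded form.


Expand (2n - 9)^3 by repeated multiplication:
  (2n - 9)^2 = 4n^2 - 36n + 81
= 8n^3 - 108n^2 + 486n - 729


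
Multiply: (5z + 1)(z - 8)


Distribute each term of the first polynomial:
  (5z)(z - 8) = 5z^2 - 40z
  (1)(z - 8) = z - 8
Sum: 5z^2 - 39z - 8


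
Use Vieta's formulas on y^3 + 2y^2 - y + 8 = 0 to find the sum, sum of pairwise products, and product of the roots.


Monic cubic y^3+by^2+cy+d=0: sum=-b, pairwise sum=c, product=-d.
b=2, c=-1, d=8
r1+r2+r3 = -2
r1r2+r1r3+r2r3 = -1
r1r2r3 = -8


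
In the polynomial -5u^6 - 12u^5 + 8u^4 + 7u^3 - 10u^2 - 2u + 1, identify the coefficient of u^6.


Read off the coefficient of u^6: -5


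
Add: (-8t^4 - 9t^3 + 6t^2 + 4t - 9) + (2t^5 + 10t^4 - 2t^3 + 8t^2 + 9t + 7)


Align terms by degree and add:
  -8t^4 - 9t^3 + 6t^2 + 4t - 9
+ 2t^5 + 10t^4 - 2t^3 + 8t^2 + 9t + 7
= 2t^5 + 2t^4 - 11t^3 + 14t^2 + 13t - 2


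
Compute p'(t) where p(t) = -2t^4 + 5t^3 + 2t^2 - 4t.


Apply the power rule term by term:
  d/dt(-2t^4) = -8t^3
  d/dt(5t^3) = 15t^2
  d/dt(2t^2) = 4t
  d/dt(-4t) = -4
p'(t) = -8t^3 + 15t^2 + 4t - 4


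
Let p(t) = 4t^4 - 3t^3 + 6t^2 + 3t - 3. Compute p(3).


Using direct substitution:
  4 * (3)^4 = 324
  -3 * (3)^3 = -81
  6 * (3)^2 = 54
  3 * (3)^1 = 9
  constant: -3
Sum = 324 - 81 + 54 + 9 - 3 = 303


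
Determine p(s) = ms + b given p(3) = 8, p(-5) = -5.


p(s) = ms + b. Using p(3)=8, p(-5)=-5:
m = (8 + 5)/(3 + 5) = 13/8 = 13/8
b = 8 - m*(3) = 8 - 39/8 = 25/8
p(s) = (13/8)s + (25/8)


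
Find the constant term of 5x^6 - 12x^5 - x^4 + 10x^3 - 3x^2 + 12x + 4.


Read off the constant term: 4


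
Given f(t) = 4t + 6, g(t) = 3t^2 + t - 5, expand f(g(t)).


Substitute g(t) into f:
f(g(t)) = 4*(3t^2 + t - 5) + 6
Expand and combine: 12t^2 + 4t - 14


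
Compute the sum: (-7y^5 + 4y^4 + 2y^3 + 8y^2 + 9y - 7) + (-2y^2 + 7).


Align terms by degree and add:
  -7y^5 + 4y^4 + 2y^3 + 8y^2 + 9y - 7
  -2y^2 + 7
= -7y^5 + 4y^4 + 2y^3 + 6y^2 + 9y


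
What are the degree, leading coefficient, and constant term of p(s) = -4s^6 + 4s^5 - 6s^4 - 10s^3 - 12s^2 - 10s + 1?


Highest power of s is 6, with coefficient -4. Constant term is 1.
Degree = 6, leading coefficient = -4, constant term = 1


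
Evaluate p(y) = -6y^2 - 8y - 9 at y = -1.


Using direct substitution:
  -6 * (-1)^2 = -6
  -8 * (-1)^1 = 8
  constant: -9
Sum = -6 + 8 - 9 = -7


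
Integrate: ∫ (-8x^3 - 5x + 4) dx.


Reverse power rule on each term:
  ∫ -8x^3 dx = -2x^4
  ∫ -5x dx = -(5/2)x^2
  ∫ 4 dx = 4x
F(x) = -2x^4 - (5/2)x^2 + 4x + C


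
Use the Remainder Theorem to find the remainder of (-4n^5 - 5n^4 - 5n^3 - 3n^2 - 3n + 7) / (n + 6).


By the Remainder Theorem, the remainder equals p(-6):
  -4*(-6)^5 = 31104
  -5*(-6)^4 = -6480
  -5*(-6)^3 = 1080
  -3*(-6)^2 = -108
  -3*(-6)^1 = 18
  constant: 7
Sum: 31104 - 6480 + 1080 - 108 + 18 + 7 = 25621


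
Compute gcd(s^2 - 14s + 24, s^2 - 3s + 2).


Factor each:
  s^2 - 14s + 24 = (s - 2)(s - 12)
  s^2 - 3s + 2 = (s - 2)(s - 1)
Common monic factor: s - 2


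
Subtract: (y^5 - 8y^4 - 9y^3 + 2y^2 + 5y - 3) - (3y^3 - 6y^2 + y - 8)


Distribute the minus sign:
  (y^5 - 8y^4 - 9y^3 + 2y^2 + 5y - 3)
- (3y^3 - 6y^2 + y - 8)
Negate second polynomial: -3y^3 + 6y^2 - y + 8
Add: y^5 - 8y^4 - 12y^3 + 8y^2 + 4y + 5


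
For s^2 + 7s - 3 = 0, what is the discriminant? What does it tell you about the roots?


D = b^2 - 4ac = (7)^2 - 4(1)(-3) = 49 + 12 = 61
Since D > 0: two distinct irrational roots


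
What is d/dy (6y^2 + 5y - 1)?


Apply the power rule term by term:
  d/dy(6y^2) = 12y
  d/dy(5y) = 5
  d/dy(-1) = 0
p'(y) = 12y + 5


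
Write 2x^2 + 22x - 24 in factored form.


Roots satisfy r1 + r2 = -b/a = -11 and r1*r2 = c/a = -12.
So r1 = 1, r2 = -12.
2x^2 + 22x - 24 = 2(x - r1)(x - r2) = 2(x - 1)(x + 12)


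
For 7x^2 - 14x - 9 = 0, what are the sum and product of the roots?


For ax^2+bx+c=0: sum = -b/a, product = c/a.
a=7, b=-14, c=-9
Sum = -(-14)/7 = 2
Product = (-9)/7 = -9/7


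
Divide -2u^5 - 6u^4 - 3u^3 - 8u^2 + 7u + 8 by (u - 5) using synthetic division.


Synthetic division with c = 5. Coefficients: -2, -6, -3, -8, 7, 8
Bring down -2.
  -2 * 5 = -10; -10 - 6 = -16
  -16 * 5 = -80; -80 - 3 = -83
  -83 * 5 = -415; -415 - 8 = -423
  -423 * 5 = -2115; -2115 + 7 = -2108
  -2108 * 5 = -10540; -10540 + 8 = -10532
Quotient: -2u^4 - 16u^3 - 83u^2 - 423u - 2108, Remainder: -10532


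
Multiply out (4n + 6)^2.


Expand (4n + 6)^2 by repeated multiplication:
= 16n^2 + 48n + 36


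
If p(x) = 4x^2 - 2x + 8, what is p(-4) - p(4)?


p(-4) = 80
p(4) = 64
p(-4) - p(4) = 80 - 64 = 16


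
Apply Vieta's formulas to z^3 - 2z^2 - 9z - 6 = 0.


Monic cubic z^3+bz^2+cz+d=0: sum=-b, pairwise sum=c, product=-d.
b=-2, c=-9, d=-6
r1+r2+r3 = 2
r1r2+r1r3+r2r3 = -9
r1r2r3 = 6
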